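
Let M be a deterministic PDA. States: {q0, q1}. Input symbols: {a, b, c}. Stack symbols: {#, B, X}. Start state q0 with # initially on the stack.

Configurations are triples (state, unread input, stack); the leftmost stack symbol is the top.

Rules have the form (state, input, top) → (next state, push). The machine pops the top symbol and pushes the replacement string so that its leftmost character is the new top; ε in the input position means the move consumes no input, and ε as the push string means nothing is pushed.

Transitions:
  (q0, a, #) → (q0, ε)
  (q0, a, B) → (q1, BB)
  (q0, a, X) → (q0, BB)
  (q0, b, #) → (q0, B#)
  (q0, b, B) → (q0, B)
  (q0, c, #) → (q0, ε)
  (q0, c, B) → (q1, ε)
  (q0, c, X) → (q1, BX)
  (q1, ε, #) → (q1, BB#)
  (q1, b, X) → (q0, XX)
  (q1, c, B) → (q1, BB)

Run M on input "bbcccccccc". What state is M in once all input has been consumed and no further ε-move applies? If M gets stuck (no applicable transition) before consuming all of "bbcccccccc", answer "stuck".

(q0, bbcccccccc, #)
  read b, top #: go to q0, push B# → (q0, bcccccccc, B#)
  read b, top B: go to q0, push B → (q0, cccccccc, B#)
  read c, top B: go to q1, push ε → (q1, ccccccc, #)
  ε-move, top #: go to q1, push BB# → (q1, ccccccc, BB#)
  read c, top B: go to q1, push BB → (q1, cccccc, BBB#)
  read c, top B: go to q1, push BB → (q1, ccccc, BBBB#)
  read c, top B: go to q1, push BB → (q1, cccc, BBBBB#)
  read c, top B: go to q1, push BB → (q1, ccc, BBBBBB#)
  read c, top B: go to q1, push BB → (q1, cc, BBBBBBB#)
  read c, top B: go to q1, push BB → (q1, c, BBBBBBBB#)
  read c, top B: go to q1, push BB → (q1, ε, BBBBBBBBB#)
All input consumed; M is in state q1.

q1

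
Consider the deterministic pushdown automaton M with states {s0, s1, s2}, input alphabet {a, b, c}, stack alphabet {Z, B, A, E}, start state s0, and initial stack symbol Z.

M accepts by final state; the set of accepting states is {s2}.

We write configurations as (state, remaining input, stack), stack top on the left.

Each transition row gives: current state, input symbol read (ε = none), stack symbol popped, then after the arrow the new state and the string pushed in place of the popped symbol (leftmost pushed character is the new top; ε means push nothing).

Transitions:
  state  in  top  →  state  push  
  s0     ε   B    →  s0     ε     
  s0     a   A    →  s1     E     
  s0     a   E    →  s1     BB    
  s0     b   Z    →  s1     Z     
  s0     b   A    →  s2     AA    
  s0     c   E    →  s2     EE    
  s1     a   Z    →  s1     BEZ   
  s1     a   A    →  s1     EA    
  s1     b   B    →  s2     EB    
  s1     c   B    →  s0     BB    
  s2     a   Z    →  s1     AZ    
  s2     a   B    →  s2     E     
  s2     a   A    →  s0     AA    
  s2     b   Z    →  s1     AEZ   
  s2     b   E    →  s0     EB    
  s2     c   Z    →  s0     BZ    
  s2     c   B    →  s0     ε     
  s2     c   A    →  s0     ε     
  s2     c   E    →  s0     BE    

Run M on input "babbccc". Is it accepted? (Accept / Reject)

Accept

(s0, babbccc, Z) ⊢ (s1, abbccc, Z) ⊢ (s1, bbccc, BEZ) ⊢ (s2, bccc, EBEZ) ⊢ (s0, ccc, EBBEZ) ⊢ (s2, cc, EEBBEZ) ⊢ (s0, c, BEEBBEZ) ⊢ (s0, c, EEBBEZ) ⊢ (s2, ε, EEEBBEZ)
All input consumed; state s2 ∈ F.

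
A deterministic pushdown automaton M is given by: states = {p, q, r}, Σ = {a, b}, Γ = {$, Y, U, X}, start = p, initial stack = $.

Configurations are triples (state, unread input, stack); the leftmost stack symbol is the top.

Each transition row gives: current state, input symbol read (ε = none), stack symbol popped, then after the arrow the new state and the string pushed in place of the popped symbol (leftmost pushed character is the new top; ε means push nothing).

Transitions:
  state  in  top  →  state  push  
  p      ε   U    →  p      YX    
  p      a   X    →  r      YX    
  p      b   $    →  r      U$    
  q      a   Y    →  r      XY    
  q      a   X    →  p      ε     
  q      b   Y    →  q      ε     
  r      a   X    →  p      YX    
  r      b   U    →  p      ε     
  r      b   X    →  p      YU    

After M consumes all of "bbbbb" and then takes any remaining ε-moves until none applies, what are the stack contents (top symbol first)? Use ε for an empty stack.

U$

(p, bbbbb, $)
  read b, top $: go to r, push U$ → (r, bbbb, U$)
  read b, top U: go to p, push ε → (p, bbb, $)
  read b, top $: go to r, push U$ → (r, bb, U$)
  read b, top U: go to p, push ε → (p, b, $)
  read b, top $: go to r, push U$ → (r, ε, U$)
All input consumed in state r with stack U$.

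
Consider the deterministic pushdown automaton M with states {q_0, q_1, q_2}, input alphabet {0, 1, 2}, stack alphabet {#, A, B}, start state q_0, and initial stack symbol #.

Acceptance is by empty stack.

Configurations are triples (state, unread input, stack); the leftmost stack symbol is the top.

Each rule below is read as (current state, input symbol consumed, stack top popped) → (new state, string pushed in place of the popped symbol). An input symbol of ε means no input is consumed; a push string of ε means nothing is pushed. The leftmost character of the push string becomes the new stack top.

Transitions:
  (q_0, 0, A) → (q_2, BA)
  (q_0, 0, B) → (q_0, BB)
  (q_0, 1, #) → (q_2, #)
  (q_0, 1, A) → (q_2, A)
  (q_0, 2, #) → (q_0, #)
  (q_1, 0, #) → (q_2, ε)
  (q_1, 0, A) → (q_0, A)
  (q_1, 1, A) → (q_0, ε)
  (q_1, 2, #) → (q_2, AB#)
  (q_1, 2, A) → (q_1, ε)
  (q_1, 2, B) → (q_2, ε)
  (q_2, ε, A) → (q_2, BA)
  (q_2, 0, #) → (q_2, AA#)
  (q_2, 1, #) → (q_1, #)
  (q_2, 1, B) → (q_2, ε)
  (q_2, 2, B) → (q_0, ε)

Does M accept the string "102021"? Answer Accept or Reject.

(q_0, 102021, #)
  read 1, top #: go to q_2, push # → (q_2, 02021, #)
  read 0, top #: go to q_2, push AA# → (q_2, 2021, AA#)
  ε-move, top A: go to q_2, push BA → (q_2, 2021, BAA#)
  read 2, top B: go to q_0, push ε → (q_0, 021, AA#)
  read 0, top A: go to q_2, push BA → (q_2, 21, BAA#)
  read 2, top B: go to q_0, push ε → (q_0, 1, AA#)
  read 1, top A: go to q_2, push A → (q_2, ε, AA#)
  ε-move, top A: go to q_2, push BA → (q_2, ε, BAA#)
All input consumed; stack is BAA#, not empty, and no further ε-move applies.

Reject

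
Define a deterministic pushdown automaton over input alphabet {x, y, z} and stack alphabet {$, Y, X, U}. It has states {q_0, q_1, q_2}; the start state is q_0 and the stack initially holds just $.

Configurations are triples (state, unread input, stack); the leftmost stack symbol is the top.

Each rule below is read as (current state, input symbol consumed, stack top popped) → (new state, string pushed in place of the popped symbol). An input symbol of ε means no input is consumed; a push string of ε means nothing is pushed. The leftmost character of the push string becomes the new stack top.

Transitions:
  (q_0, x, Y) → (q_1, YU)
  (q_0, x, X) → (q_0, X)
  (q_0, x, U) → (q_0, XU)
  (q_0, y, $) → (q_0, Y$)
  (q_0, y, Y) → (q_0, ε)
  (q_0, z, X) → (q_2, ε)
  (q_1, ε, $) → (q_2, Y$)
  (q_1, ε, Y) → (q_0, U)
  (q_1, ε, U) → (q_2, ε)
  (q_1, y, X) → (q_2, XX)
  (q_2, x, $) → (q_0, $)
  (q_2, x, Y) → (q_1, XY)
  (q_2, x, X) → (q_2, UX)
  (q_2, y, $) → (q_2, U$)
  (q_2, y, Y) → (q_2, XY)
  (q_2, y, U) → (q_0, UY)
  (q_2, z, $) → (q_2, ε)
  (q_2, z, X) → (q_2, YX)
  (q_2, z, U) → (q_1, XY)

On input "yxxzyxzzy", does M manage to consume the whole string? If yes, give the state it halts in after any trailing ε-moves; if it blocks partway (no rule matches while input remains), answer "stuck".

q_2

(q_0, yxxzyxzzy, $)
  read y, top $: go to q_0, push Y$ → (q_0, xxzyxzzy, Y$)
  read x, top Y: go to q_1, push YU → (q_1, xzyxzzy, YU$)
  ε-move, top Y: go to q_0, push U → (q_0, xzyxzzy, UU$)
  read x, top U: go to q_0, push XU → (q_0, zyxzzy, XUU$)
  read z, top X: go to q_2, push ε → (q_2, yxzzy, UU$)
  read y, top U: go to q_0, push UY → (q_0, xzzy, UYU$)
  read x, top U: go to q_0, push XU → (q_0, zzy, XUYU$)
  read z, top X: go to q_2, push ε → (q_2, zy, UYU$)
  read z, top U: go to q_1, push XY → (q_1, y, XYYU$)
  read y, top X: go to q_2, push XX → (q_2, ε, XXYYU$)
All input consumed; M is in state q_2.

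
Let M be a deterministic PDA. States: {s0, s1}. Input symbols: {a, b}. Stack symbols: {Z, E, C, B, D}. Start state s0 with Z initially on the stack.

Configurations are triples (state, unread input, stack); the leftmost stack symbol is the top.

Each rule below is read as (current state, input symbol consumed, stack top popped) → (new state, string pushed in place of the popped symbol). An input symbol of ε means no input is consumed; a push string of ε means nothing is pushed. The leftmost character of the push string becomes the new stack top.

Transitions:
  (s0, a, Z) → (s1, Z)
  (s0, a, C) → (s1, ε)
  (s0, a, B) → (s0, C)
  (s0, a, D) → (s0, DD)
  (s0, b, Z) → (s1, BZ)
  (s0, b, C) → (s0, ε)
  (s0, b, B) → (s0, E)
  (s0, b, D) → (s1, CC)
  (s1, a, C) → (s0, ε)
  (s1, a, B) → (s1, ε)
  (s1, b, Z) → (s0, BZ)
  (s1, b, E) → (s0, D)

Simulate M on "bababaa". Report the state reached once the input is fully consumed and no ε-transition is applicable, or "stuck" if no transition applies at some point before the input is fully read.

(s0, bababaa, Z)
  read b, top Z: go to s1, push BZ → (s1, ababaa, BZ)
  read a, top B: go to s1, push ε → (s1, babaa, Z)
  read b, top Z: go to s0, push BZ → (s0, abaa, BZ)
  read a, top B: go to s0, push C → (s0, baa, CZ)
  read b, top C: go to s0, push ε → (s0, aa, Z)
  read a, top Z: go to s1, push Z → (s1, a, Z)
No transition for (s1, a, top Z); M blocks with input a remaining.

stuck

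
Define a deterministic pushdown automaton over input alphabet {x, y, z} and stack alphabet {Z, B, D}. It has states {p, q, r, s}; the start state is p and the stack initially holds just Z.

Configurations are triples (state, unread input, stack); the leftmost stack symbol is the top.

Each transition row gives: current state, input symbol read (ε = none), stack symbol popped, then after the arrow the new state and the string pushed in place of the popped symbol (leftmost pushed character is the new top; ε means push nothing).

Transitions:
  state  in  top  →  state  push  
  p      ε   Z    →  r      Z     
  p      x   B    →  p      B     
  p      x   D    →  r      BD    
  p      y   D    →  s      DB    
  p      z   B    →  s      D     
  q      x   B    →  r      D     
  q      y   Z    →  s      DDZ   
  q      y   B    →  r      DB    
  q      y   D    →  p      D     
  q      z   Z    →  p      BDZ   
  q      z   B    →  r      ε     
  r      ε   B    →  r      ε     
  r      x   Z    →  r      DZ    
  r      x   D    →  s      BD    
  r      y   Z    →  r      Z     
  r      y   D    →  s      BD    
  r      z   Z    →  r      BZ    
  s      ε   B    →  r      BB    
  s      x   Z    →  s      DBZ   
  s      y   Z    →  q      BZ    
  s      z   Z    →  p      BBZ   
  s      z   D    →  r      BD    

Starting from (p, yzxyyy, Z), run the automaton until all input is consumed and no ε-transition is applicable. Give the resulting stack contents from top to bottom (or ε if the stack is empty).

(p, yzxyyy, Z) ⊢ (r, yzxyyy, Z) ⊢ (r, zxyyy, Z) ⊢ (r, xyyy, BZ) ⊢ (r, xyyy, Z) ⊢ (r, yyy, DZ) ⊢ (s, yy, BDZ) ⊢ (r, yy, BBDZ) ⊢ (r, yy, BDZ) ⊢ (r, yy, DZ) ⊢ (s, y, BDZ) ⊢ (r, y, BBDZ) ⊢ (r, y, BDZ) ⊢ (r, y, DZ) ⊢ (s, ε, BDZ) ⊢ (r, ε, BBDZ) ⊢ (r, ε, BDZ) ⊢ (r, ε, DZ)
All input consumed in state r with stack DZ.

DZ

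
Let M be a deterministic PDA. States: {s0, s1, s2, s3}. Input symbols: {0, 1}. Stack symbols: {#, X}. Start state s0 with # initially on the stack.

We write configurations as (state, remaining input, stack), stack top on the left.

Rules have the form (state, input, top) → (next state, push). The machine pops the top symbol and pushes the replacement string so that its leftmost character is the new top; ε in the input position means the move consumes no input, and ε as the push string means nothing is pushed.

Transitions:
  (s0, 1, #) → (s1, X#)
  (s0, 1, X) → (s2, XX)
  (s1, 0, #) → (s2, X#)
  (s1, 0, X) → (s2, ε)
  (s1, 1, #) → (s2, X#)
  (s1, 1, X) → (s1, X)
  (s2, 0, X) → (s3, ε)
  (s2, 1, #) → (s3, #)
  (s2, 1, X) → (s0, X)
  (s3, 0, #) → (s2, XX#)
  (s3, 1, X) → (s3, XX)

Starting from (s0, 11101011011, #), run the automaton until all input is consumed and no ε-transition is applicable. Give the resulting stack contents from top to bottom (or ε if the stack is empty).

XXXX#

(s0, 11101011011, #) ⊢ (s1, 1101011011, X#) ⊢ (s1, 101011011, X#) ⊢ (s1, 01011011, X#) ⊢ (s2, 1011011, #) ⊢ (s3, 011011, #) ⊢ (s2, 11011, XX#) ⊢ (s0, 1011, XX#) ⊢ (s2, 011, XXX#) ⊢ (s3, 11, XX#) ⊢ (s3, 1, XXX#) ⊢ (s3, ε, XXXX#)
All input consumed in state s3 with stack XXXX#.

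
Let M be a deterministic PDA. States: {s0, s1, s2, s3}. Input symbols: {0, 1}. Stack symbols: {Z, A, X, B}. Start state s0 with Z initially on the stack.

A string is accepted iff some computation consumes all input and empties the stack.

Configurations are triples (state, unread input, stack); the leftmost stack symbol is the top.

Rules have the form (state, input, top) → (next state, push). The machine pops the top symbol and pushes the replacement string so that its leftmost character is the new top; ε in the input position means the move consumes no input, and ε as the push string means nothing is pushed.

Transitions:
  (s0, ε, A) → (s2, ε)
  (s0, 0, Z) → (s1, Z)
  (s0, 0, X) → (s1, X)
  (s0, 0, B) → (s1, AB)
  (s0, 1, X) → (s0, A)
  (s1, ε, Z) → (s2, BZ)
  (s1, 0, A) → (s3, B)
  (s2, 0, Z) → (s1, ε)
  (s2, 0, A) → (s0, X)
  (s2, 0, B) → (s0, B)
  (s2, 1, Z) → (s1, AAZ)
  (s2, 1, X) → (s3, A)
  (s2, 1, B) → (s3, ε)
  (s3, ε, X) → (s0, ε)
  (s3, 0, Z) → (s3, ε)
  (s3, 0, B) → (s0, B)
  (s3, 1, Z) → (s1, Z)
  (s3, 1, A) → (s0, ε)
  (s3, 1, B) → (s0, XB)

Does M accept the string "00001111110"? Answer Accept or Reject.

Accept

(s0, 00001111110, Z) ⊢ (s1, 0001111110, Z) ⊢ (s2, 0001111110, BZ) ⊢ (s0, 001111110, BZ) ⊢ (s1, 01111110, ABZ) ⊢ (s3, 1111110, BBZ) ⊢ (s0, 111110, XBBZ) ⊢ (s0, 11110, ABBZ) ⊢ (s2, 11110, BBZ) ⊢ (s3, 1110, BZ) ⊢ (s0, 110, XBZ) ⊢ (s0, 10, ABZ) ⊢ (s2, 10, BZ) ⊢ (s3, 0, Z) ⊢ (s3, ε, ε)
All input consumed and the stack is empty.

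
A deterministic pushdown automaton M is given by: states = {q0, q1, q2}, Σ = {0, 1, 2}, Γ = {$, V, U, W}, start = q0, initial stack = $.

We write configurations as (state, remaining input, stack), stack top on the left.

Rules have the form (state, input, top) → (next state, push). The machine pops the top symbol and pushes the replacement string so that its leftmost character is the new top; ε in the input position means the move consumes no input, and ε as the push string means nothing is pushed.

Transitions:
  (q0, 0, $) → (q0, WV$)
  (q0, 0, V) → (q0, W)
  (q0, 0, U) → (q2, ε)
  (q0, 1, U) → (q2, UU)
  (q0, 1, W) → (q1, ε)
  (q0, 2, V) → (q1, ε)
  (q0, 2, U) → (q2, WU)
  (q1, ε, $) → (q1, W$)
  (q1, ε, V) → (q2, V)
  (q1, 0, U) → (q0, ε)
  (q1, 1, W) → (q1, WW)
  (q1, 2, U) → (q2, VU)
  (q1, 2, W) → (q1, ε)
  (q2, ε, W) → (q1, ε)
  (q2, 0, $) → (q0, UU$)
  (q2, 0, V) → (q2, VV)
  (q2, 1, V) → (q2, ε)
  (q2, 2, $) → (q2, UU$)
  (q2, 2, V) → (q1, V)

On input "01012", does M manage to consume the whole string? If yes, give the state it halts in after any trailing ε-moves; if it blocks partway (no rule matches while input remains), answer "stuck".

q2

(q0, 01012, $)
  read 0, top $: go to q0, push WV$ → (q0, 1012, WV$)
  read 1, top W: go to q1, push ε → (q1, 012, V$)
  ε-move, top V: go to q2, push V → (q2, 012, V$)
  read 0, top V: go to q2, push VV → (q2, 12, VV$)
  read 1, top V: go to q2, push ε → (q2, 2, V$)
  read 2, top V: go to q1, push V → (q1, ε, V$)
  ε-move, top V: go to q2, push V → (q2, ε, V$)
All input consumed; M is in state q2.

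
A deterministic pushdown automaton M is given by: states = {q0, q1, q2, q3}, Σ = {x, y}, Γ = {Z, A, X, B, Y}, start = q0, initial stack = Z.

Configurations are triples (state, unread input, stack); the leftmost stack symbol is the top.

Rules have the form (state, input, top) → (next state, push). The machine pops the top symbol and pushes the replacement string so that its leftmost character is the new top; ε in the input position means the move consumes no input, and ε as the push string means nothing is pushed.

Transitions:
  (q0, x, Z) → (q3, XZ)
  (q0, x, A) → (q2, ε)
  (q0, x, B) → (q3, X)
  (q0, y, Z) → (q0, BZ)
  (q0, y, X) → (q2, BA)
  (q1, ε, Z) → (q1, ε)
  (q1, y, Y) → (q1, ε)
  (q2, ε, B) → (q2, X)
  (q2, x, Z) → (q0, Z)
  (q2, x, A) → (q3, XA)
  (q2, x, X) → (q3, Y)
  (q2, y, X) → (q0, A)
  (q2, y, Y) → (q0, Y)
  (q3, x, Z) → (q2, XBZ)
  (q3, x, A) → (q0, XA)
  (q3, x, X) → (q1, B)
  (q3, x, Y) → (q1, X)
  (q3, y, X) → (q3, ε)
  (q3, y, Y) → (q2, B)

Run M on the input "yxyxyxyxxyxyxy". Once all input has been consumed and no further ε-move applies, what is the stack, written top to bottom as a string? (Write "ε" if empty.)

(q0, yxyxyxyxxyxyxy, Z) ⊢ (q0, xyxyxyxxyxyxy, BZ) ⊢ (q3, yxyxyxxyxyxy, XZ) ⊢ (q3, xyxyxxyxyxy, Z) ⊢ (q2, yxyxxyxyxy, XBZ) ⊢ (q0, xyxxyxyxy, ABZ) ⊢ (q2, yxxyxyxy, BZ) ⊢ (q2, yxxyxyxy, XZ) ⊢ (q0, xxyxyxy, AZ) ⊢ (q2, xyxyxy, Z) ⊢ (q0, yxyxy, Z) ⊢ (q0, xyxy, BZ) ⊢ (q3, yxy, XZ) ⊢ (q3, xy, Z) ⊢ (q2, y, XBZ) ⊢ (q0, ε, ABZ)
All input consumed in state q0 with stack ABZ.

ABZ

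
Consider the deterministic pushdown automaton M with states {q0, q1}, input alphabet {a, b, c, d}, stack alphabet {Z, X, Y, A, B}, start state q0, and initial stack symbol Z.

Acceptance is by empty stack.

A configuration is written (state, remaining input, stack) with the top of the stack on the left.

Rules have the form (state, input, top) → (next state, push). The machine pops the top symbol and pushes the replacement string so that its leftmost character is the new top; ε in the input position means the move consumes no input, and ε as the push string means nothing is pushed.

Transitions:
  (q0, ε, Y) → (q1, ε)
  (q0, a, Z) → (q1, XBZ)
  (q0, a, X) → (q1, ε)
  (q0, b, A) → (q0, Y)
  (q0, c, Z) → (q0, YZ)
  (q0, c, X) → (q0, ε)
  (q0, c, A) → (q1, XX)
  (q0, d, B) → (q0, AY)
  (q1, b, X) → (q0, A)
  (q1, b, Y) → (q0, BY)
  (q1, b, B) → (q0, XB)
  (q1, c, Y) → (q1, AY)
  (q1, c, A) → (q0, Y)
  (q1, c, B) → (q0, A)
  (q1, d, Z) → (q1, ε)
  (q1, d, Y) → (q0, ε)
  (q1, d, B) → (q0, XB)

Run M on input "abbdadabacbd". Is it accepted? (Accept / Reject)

(q0, abbdadabacbd, Z)
  read a, top Z: go to q1, push XBZ → (q1, bbdadabacbd, XBZ)
  read b, top X: go to q0, push A → (q0, bdadabacbd, ABZ)
  read b, top A: go to q0, push Y → (q0, dadabacbd, YBZ)
  ε-move, top Y: go to q1, push ε → (q1, dadabacbd, BZ)
  read d, top B: go to q0, push XB → (q0, adabacbd, XBZ)
  read a, top X: go to q1, push ε → (q1, dabacbd, BZ)
  read d, top B: go to q0, push XB → (q0, abacbd, XBZ)
  read a, top X: go to q1, push ε → (q1, bacbd, BZ)
  read b, top B: go to q0, push XB → (q0, acbd, XBZ)
  read a, top X: go to q1, push ε → (q1, cbd, BZ)
  read c, top B: go to q0, push A → (q0, bd, AZ)
  read b, top A: go to q0, push Y → (q0, d, YZ)
  ε-move, top Y: go to q1, push ε → (q1, d, Z)
  read d, top Z: go to q1, push ε → (q1, ε, ε)
All input consumed and the stack is empty.

Accept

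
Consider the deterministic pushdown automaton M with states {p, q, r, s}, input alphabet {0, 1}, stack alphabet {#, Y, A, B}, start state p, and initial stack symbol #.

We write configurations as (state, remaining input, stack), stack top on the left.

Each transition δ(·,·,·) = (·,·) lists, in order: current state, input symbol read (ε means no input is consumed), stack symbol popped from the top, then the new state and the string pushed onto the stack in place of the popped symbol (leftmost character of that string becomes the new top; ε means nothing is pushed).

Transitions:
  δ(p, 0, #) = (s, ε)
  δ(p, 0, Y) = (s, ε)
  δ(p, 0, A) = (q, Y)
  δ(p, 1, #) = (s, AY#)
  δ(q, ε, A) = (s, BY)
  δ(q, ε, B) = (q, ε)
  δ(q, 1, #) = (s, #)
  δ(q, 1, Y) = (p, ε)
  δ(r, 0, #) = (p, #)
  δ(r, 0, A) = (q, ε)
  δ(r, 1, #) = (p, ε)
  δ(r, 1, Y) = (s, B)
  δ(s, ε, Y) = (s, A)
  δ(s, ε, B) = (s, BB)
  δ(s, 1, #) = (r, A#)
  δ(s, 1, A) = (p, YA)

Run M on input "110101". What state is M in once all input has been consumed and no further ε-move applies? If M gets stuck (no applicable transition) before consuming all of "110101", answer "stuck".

p

(p, 110101, #)
  read 1, top #: go to s, push AY# → (s, 10101, AY#)
  read 1, top A: go to p, push YA → (p, 0101, YAY#)
  read 0, top Y: go to s, push ε → (s, 101, AY#)
  read 1, top A: go to p, push YA → (p, 01, YAY#)
  read 0, top Y: go to s, push ε → (s, 1, AY#)
  read 1, top A: go to p, push YA → (p, ε, YAY#)
All input consumed; M is in state p.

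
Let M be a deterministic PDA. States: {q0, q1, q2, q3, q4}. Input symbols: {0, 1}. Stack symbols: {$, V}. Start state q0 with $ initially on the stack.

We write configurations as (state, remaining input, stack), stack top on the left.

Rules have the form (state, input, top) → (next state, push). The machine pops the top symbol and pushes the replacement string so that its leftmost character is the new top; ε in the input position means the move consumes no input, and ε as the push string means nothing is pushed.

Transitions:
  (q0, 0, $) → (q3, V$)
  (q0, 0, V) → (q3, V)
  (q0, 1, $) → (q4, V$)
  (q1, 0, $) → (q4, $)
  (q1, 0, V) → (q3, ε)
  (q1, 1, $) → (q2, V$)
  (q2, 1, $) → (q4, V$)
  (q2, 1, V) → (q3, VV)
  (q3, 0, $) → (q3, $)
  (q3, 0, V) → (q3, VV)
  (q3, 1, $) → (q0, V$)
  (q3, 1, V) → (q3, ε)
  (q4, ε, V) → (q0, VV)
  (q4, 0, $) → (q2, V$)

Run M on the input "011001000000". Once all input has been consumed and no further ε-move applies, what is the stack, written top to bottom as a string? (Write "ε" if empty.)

VVVVVVV$

(q0, 011001000000, $)
  read 0, top $: go to q3, push V$ → (q3, 11001000000, V$)
  read 1, top V: go to q3, push ε → (q3, 1001000000, $)
  read 1, top $: go to q0, push V$ → (q0, 001000000, V$)
  read 0, top V: go to q3, push V → (q3, 01000000, V$)
  read 0, top V: go to q3, push VV → (q3, 1000000, VV$)
  read 1, top V: go to q3, push ε → (q3, 000000, V$)
  read 0, top V: go to q3, push VV → (q3, 00000, VV$)
  read 0, top V: go to q3, push VV → (q3, 0000, VVV$)
  read 0, top V: go to q3, push VV → (q3, 000, VVVV$)
  read 0, top V: go to q3, push VV → (q3, 00, VVVVV$)
  read 0, top V: go to q3, push VV → (q3, 0, VVVVVV$)
  read 0, top V: go to q3, push VV → (q3, ε, VVVVVVV$)
All input consumed in state q3 with stack VVVVVVV$.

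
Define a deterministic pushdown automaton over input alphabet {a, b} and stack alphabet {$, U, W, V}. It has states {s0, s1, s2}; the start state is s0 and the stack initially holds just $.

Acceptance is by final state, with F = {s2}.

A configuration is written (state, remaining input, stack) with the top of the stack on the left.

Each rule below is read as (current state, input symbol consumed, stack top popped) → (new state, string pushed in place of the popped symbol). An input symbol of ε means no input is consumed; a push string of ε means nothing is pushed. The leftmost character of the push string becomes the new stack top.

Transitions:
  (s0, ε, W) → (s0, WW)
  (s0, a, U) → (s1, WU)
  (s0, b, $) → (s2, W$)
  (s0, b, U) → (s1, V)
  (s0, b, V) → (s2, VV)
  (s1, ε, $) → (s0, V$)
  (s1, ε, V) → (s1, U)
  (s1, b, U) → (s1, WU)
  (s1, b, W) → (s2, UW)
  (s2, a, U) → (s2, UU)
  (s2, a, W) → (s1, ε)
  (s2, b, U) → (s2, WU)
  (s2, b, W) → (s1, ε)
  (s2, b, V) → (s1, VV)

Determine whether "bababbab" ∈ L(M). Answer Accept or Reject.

(s0, bababbab, $) ⊢ (s2, ababbab, W$) ⊢ (s1, babbab, $) ⊢ (s0, babbab, V$) ⊢ (s2, abbab, VV$)
No transition applies at (s2, abbab, VV$); input not fully consumed.

Reject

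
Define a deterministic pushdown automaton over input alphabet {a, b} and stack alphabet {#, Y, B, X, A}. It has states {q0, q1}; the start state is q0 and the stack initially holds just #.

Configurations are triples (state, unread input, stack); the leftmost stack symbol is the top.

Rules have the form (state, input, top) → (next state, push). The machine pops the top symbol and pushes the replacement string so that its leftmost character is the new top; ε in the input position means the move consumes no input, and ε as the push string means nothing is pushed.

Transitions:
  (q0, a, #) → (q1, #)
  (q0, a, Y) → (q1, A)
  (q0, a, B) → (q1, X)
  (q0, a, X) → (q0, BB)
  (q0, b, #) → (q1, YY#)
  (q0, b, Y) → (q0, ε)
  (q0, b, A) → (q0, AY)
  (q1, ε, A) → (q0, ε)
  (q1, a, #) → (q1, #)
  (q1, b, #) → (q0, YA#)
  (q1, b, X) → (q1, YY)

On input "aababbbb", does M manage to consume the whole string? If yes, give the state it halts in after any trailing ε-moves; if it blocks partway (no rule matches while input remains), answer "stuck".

(q0, aababbbb, #) ⊢ (q1, ababbbb, #) ⊢ (q1, babbbb, #) ⊢ (q0, abbbb, YA#) ⊢ (q1, bbbb, AA#) ⊢ (q0, bbbb, A#) ⊢ (q0, bbb, AY#) ⊢ (q0, bb, AYY#) ⊢ (q0, b, AYYY#) ⊢ (q0, ε, AYYYY#)
All input consumed; M is in state q0.

q0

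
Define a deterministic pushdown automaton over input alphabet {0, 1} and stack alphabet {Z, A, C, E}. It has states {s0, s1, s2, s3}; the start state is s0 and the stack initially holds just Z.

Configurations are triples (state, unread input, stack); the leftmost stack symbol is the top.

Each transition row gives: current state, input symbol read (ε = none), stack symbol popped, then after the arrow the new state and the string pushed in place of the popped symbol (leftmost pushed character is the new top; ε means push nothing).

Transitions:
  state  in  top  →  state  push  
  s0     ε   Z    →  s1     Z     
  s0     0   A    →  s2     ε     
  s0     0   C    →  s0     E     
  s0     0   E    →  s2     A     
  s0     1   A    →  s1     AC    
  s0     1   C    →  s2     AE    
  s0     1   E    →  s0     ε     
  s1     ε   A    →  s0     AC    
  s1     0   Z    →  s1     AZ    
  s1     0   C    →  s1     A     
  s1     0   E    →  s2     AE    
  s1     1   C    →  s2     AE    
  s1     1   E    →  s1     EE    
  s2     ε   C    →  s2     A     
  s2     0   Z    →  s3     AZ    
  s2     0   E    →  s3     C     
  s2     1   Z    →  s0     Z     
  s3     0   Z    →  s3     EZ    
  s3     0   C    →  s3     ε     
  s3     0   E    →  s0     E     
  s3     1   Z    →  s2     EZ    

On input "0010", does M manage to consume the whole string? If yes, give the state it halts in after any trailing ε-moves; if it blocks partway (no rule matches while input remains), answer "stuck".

(s0, 0010, Z)
  ε-move, top Z: go to s1, push Z → (s1, 0010, Z)
  read 0, top Z: go to s1, push AZ → (s1, 010, AZ)
  ε-move, top A: go to s0, push AC → (s0, 010, ACZ)
  read 0, top A: go to s2, push ε → (s2, 10, CZ)
  ε-move, top C: go to s2, push A → (s2, 10, AZ)
No transition for (s2, 1, top A); M blocks with input 10 remaining.

stuck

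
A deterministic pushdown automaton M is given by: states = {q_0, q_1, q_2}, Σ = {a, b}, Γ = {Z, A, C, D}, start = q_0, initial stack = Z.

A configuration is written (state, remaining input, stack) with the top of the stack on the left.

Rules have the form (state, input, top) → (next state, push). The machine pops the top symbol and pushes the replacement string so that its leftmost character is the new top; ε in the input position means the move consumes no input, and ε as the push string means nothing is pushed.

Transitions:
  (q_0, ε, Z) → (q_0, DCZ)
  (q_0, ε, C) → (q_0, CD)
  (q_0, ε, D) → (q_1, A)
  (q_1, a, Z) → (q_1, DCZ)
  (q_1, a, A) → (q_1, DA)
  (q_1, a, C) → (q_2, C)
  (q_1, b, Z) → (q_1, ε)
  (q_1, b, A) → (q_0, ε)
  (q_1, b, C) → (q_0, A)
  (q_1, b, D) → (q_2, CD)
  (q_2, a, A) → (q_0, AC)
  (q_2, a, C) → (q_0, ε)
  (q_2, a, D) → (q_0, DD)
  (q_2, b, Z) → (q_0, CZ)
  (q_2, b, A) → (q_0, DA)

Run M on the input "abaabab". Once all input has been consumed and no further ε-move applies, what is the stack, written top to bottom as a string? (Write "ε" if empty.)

(q_0, abaabab, Z) ⊢ (q_0, abaabab, DCZ) ⊢ (q_1, abaabab, ACZ) ⊢ (q_1, baabab, DACZ) ⊢ (q_2, aabab, CDACZ) ⊢ (q_0, abab, DACZ) ⊢ (q_1, abab, AACZ) ⊢ (q_1, bab, DAACZ) ⊢ (q_2, ab, CDAACZ) ⊢ (q_0, b, DAACZ) ⊢ (q_1, b, AAACZ) ⊢ (q_0, ε, AACZ)
All input consumed in state q_0 with stack AACZ.

AACZ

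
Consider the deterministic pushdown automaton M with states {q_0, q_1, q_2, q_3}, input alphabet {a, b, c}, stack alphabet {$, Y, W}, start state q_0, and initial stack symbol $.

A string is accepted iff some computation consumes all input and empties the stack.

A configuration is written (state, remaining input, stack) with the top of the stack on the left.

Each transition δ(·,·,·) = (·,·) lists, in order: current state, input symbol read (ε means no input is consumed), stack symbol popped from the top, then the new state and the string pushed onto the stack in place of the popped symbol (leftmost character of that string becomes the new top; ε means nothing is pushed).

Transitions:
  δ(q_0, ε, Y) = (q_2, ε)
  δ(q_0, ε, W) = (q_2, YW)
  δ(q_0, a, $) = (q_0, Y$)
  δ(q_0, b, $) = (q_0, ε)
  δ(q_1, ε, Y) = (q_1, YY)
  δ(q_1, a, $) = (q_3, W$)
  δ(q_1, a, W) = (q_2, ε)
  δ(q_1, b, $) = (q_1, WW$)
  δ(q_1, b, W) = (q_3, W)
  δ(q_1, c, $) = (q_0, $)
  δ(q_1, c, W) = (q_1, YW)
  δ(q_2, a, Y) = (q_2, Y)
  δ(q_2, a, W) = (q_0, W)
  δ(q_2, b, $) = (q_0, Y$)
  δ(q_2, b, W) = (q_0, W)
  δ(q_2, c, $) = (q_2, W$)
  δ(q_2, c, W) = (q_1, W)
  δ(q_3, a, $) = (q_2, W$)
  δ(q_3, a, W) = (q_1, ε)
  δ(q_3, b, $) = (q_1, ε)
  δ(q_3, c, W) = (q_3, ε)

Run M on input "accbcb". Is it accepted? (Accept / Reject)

Accept

(q_0, accbcb, $) ⊢ (q_0, ccbcb, Y$) ⊢ (q_2, ccbcb, $) ⊢ (q_2, cbcb, W$) ⊢ (q_1, bcb, W$) ⊢ (q_3, cb, W$) ⊢ (q_3, b, $) ⊢ (q_1, ε, ε)
All input consumed and the stack is empty.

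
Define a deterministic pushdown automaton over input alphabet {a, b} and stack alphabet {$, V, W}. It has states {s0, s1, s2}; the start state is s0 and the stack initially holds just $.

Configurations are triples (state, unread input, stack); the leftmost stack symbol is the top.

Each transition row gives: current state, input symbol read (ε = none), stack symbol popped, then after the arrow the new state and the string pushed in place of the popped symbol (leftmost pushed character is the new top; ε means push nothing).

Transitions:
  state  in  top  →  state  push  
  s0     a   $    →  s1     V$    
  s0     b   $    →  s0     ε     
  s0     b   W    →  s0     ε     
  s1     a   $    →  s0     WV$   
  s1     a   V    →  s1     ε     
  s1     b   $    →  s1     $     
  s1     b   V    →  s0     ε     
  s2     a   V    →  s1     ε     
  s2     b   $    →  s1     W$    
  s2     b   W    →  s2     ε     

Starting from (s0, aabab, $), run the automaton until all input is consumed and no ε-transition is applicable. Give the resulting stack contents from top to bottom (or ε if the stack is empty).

V$

(s0, aabab, $)
  read a, top $: go to s1, push V$ → (s1, abab, V$)
  read a, top V: go to s1, push ε → (s1, bab, $)
  read b, top $: go to s1, push $ → (s1, ab, $)
  read a, top $: go to s0, push WV$ → (s0, b, WV$)
  read b, top W: go to s0, push ε → (s0, ε, V$)
All input consumed in state s0 with stack V$.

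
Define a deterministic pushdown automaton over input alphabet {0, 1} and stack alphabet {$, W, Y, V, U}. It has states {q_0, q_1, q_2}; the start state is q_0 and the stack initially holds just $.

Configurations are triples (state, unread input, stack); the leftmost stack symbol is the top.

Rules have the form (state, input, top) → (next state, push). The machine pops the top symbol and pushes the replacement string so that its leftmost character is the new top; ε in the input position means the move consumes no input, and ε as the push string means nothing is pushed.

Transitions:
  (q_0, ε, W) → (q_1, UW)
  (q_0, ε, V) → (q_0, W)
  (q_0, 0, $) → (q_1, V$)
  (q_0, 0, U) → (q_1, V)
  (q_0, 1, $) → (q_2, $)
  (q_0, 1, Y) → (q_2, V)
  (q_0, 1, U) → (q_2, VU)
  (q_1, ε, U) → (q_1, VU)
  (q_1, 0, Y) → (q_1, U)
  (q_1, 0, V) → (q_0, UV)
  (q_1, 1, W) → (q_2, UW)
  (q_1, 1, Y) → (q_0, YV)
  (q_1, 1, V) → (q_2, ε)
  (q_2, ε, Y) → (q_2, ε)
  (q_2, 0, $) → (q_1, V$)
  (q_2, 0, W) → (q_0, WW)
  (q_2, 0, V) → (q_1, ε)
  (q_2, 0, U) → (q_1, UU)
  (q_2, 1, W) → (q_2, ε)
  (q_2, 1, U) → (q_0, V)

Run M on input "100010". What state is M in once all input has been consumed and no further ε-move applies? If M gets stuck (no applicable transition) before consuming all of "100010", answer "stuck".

(q_0, 100010, $) ⊢ (q_2, 00010, $) ⊢ (q_1, 0010, V$) ⊢ (q_0, 010, UV$) ⊢ (q_1, 10, VV$) ⊢ (q_2, 0, V$) ⊢ (q_1, ε, $)
All input consumed; M is in state q_1.

q_1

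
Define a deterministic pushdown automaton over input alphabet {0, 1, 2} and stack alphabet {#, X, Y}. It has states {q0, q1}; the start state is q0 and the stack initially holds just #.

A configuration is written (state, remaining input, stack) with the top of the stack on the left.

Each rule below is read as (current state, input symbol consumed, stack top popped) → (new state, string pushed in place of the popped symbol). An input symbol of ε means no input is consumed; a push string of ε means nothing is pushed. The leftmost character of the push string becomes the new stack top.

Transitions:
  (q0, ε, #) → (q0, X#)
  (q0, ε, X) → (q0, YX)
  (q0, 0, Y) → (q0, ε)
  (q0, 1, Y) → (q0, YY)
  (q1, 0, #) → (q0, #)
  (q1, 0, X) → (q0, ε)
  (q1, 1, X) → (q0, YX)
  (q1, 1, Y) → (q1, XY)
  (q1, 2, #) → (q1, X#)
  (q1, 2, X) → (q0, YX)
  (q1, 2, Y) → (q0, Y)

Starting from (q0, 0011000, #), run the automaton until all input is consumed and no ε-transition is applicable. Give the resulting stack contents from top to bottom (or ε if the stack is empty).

(q0, 0011000, #)
  ε-move, top #: go to q0, push X# → (q0, 0011000, X#)
  ε-move, top X: go to q0, push YX → (q0, 0011000, YX#)
  read 0, top Y: go to q0, push ε → (q0, 011000, X#)
  ε-move, top X: go to q0, push YX → (q0, 011000, YX#)
  read 0, top Y: go to q0, push ε → (q0, 11000, X#)
  ε-move, top X: go to q0, push YX → (q0, 11000, YX#)
  read 1, top Y: go to q0, push YY → (q0, 1000, YYX#)
  read 1, top Y: go to q0, push YY → (q0, 000, YYYX#)
  read 0, top Y: go to q0, push ε → (q0, 00, YYX#)
  read 0, top Y: go to q0, push ε → (q0, 0, YX#)
  read 0, top Y: go to q0, push ε → (q0, ε, X#)
  ε-move, top X: go to q0, push YX → (q0, ε, YX#)
All input consumed in state q0 with stack YX#.

YX#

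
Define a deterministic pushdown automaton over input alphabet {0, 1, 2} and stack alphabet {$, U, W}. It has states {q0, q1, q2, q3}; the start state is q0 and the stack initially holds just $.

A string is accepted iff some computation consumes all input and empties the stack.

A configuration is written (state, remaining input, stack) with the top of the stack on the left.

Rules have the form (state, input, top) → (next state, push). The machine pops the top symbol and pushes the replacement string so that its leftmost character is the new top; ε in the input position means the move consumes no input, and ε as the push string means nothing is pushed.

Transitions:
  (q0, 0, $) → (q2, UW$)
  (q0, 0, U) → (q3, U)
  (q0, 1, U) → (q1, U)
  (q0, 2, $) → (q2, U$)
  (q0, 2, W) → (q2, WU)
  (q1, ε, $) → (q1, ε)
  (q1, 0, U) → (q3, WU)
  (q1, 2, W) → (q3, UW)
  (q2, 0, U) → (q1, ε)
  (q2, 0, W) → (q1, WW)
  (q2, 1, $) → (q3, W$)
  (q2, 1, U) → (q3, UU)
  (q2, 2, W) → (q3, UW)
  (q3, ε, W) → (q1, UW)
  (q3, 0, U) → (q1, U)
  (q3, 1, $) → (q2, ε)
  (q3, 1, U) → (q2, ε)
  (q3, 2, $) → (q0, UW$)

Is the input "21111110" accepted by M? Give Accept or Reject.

Accept

(q0, 21111110, $)
  read 2, top $: go to q2, push U$ → (q2, 1111110, U$)
  read 1, top U: go to q3, push UU → (q3, 111110, UU$)
  read 1, top U: go to q2, push ε → (q2, 11110, U$)
  read 1, top U: go to q3, push UU → (q3, 1110, UU$)
  read 1, top U: go to q2, push ε → (q2, 110, U$)
  read 1, top U: go to q3, push UU → (q3, 10, UU$)
  read 1, top U: go to q2, push ε → (q2, 0, U$)
  read 0, top U: go to q1, push ε → (q1, ε, $)
  ε-move, top $: go to q1, push ε → (q1, ε, ε)
All input consumed and the stack is empty.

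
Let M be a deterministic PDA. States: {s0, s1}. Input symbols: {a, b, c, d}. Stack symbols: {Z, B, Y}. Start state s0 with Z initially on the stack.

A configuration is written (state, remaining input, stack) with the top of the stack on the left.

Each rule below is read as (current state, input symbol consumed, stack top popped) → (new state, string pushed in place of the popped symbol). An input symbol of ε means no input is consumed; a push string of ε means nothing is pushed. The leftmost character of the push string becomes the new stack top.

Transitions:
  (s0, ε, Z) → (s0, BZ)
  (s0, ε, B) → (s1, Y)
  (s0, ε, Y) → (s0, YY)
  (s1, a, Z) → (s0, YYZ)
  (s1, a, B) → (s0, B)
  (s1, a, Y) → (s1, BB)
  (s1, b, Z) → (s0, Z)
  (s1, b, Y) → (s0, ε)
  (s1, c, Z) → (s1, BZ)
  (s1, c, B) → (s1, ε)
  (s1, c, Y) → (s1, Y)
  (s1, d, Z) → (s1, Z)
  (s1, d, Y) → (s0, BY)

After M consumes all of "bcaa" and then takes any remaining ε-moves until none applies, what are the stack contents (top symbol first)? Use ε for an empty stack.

(s0, bcaa, Z)
  ε-move, top Z: go to s0, push BZ → (s0, bcaa, BZ)
  ε-move, top B: go to s1, push Y → (s1, bcaa, YZ)
  read b, top Y: go to s0, push ε → (s0, caa, Z)
  ε-move, top Z: go to s0, push BZ → (s0, caa, BZ)
  ε-move, top B: go to s1, push Y → (s1, caa, YZ)
  read c, top Y: go to s1, push Y → (s1, aa, YZ)
  read a, top Y: go to s1, push BB → (s1, a, BBZ)
  read a, top B: go to s0, push B → (s0, ε, BBZ)
  ε-move, top B: go to s1, push Y → (s1, ε, YBZ)
All input consumed in state s1 with stack YBZ.

YBZ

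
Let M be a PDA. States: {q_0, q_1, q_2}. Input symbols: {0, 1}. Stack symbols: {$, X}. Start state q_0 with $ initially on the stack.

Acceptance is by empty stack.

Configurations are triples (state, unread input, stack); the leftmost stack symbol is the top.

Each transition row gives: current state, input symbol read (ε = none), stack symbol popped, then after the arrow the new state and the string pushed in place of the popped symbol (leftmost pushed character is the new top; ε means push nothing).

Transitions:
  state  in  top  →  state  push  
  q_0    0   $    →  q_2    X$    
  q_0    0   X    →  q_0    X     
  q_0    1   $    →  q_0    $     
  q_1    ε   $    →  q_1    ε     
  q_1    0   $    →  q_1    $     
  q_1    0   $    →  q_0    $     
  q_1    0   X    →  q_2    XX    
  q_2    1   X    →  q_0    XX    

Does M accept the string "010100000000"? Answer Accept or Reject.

No computation consumes all input and empties the stack.

Reject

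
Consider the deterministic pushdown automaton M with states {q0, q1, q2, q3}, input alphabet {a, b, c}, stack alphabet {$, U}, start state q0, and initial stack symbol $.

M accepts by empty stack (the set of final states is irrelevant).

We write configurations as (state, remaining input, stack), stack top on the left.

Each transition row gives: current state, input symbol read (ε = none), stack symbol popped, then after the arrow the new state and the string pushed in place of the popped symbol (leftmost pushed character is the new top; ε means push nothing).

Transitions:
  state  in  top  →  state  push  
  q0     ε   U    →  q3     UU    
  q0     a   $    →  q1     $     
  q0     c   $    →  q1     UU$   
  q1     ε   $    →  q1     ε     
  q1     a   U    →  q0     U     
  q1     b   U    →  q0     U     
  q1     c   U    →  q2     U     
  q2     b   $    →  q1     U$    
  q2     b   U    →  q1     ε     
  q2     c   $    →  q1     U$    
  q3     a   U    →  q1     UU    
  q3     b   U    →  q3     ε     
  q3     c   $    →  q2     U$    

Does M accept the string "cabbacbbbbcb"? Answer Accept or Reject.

Accept

(q0, cabbacbbbbcb, $) ⊢ (q1, abbacbbbbcb, UU$) ⊢ (q0, bbacbbbbcb, UU$) ⊢ (q3, bbacbbbbcb, UUU$) ⊢ (q3, bacbbbbcb, UU$) ⊢ (q3, acbbbbcb, U$) ⊢ (q1, cbbbbcb, UU$) ⊢ (q2, bbbbcb, UU$) ⊢ (q1, bbbcb, U$) ⊢ (q0, bbcb, U$) ⊢ (q3, bbcb, UU$) ⊢ (q3, bcb, U$) ⊢ (q3, cb, $) ⊢ (q2, b, U$) ⊢ (q1, ε, $) ⊢ (q1, ε, ε)
All input consumed and the stack is empty.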